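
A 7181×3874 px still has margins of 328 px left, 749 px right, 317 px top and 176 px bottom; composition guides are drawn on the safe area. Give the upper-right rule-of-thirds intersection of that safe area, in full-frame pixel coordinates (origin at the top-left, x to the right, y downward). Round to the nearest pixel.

Content width = 7181 − 328 − 749 = 6104 px; content height = 3874 − 317 − 176 = 3381 px.
Upper-right is two-thirds across and one-third down within the safe area.
x = 328 + 2 × 6104/3 = 328 + 4069.33 ≈ 4397
y = 317 + 1 × 3381/3 = 317 + 1127.00 ≈ 1444

x = 4397 px, y = 1444 px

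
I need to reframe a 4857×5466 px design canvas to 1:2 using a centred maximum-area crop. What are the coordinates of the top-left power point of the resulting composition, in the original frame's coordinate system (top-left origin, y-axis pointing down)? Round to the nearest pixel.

(1973, 1822)

4857/5466 > 1/2, so the 1:2 crop keeps the full height 5466 and trims width to 5466 × 1/2 = 2733.00 px.
Left offset = (4857 − 2733.00)/2 = 1062.00 px; top offset = 0.
Top-left is one-third across and one-third down within the crop:
x = 1062.00 + 1 × 2733.00/3 ≈ 1973; y = 0.00 + 1 × 5466.00/3 ≈ 1822.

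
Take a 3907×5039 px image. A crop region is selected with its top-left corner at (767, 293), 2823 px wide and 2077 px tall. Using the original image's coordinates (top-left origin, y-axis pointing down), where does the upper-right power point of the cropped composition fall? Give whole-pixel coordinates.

One third of the crop width 2823 is 941.00 px.
One third of the crop height 2077 is 692.33 px.
The upper-right point is two-thirds across and one-third down within the crop:
x = 767 + 2 × 941.00 ≈ 2649; y = 293 + 1 × 692.33 ≈ 985.

x = 2649 px, y = 985 px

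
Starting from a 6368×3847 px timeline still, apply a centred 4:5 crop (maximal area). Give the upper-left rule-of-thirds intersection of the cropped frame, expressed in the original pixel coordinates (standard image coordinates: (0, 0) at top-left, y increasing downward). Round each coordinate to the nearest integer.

6368/3847 > 4/5, so the 4:5 crop keeps the full height 3847 and trims width to 3847 × 4/5 = 3077.60 px.
Left offset = (6368 − 3077.60)/2 = 1645.20 px; top offset = 0.
Upper-left is one-third across and one-third down within the crop:
x = 1645.20 + 1 × 3077.60/3 ≈ 2671; y = 0.00 + 1 × 3847.00/3 ≈ 1282.

x = 2671 px, y = 1282 px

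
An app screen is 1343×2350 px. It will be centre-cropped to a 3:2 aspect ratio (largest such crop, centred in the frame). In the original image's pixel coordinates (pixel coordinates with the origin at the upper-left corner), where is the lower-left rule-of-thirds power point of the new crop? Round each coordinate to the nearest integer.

1343/2350 < 3/2, so the 3:2 crop keeps the full width 1343 and trims height to 1343 × 2/3 = 895.33 px.
Top offset = (2350 − 895.33)/2 = 727.33 px; left offset = 0.
Lower-left is one-third across and two-thirds down within the crop:
x = 0.00 + 1 × 1343.00/3 ≈ 448; y = 727.33 + 2 × 895.33/3 ≈ 1324.

(448, 1324)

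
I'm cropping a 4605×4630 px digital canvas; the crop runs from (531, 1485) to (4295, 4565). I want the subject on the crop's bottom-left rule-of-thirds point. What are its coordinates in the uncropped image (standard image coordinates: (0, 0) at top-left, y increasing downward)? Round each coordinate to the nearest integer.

(1786, 3538)

Crop width = 4295 − 531 = 3764 px; one third is 1254.67 px.
Crop height = 4565 − 1485 = 3080 px; one third is 1026.67 px.
The bottom-left point is one-third across and two-thirds down within the crop:
x = 531 + 1 × 1254.67 ≈ 1786; y = 1485 + 2 × 1026.67 ≈ 3538.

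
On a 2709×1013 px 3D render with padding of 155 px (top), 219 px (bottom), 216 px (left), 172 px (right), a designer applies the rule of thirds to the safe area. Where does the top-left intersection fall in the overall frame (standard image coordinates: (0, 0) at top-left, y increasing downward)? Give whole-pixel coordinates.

Content width = 2709 − 216 − 172 = 2321 px; content height = 1013 − 155 − 219 = 639 px.
Top-left is one-third across and one-third down within the safe area.
x = 216 + 1 × 2321/3 = 216 + 773.67 ≈ 990
y = 155 + 1 × 639/3 = 155 + 213.00 ≈ 368

(990, 368)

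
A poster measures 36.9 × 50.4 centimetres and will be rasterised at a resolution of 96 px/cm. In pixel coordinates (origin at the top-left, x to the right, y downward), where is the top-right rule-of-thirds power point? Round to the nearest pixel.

In pixels the canvas is 36.9 × 96 = 3542.4 wide and 50.4 × 96 = 4838.4 tall.
The top-right point is two-thirds across and one-third down:
x = 2 × 3542.4/3 ≈ 2362; y = 1 × 4838.4/3 ≈ 1613.

(2362, 1613)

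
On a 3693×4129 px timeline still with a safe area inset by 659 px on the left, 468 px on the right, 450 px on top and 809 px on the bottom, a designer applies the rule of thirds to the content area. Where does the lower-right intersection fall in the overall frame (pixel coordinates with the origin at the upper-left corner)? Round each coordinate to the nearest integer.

Content width = 3693 − 659 − 468 = 2566 px; content height = 4129 − 450 − 809 = 2870 px.
Lower-right is two-thirds across and two-thirds down within the content area.
x = 659 + 2 × 2566/3 = 659 + 1710.67 ≈ 2370
y = 450 + 2 × 2870/3 = 450 + 1913.33 ≈ 2363

x = 2370 px, y = 2363 px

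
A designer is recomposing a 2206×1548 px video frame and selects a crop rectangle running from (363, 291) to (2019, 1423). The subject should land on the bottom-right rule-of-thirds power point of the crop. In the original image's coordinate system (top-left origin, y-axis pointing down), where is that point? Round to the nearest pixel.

Crop width = 2019 − 363 = 1656 px; one third is 552.00 px.
Crop height = 1423 − 291 = 1132 px; one third is 377.33 px.
The bottom-right point is two-thirds across and two-thirds down within the crop:
x = 363 + 2 × 552.00 ≈ 1467; y = 291 + 2 × 377.33 ≈ 1046.

x = 1467 px, y = 1046 px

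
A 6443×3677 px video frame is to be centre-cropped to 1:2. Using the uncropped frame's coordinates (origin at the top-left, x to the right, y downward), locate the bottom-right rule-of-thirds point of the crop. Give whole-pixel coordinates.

(3528, 2451)

6443/3677 > 1/2, so the 1:2 crop keeps the full height 3677 and trims width to 3677 × 1/2 = 1838.50 px.
Left offset = (6443 − 1838.50)/2 = 2302.25 px; top offset = 0.
Bottom-right is two-thirds across and two-thirds down within the crop:
x = 2302.25 + 2 × 1838.50/3 ≈ 3528; y = 0.00 + 2 × 3677.00/3 ≈ 2451.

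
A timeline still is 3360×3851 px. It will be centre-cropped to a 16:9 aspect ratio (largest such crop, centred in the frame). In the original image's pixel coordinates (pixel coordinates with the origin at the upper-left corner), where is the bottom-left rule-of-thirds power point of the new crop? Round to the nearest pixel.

(1120, 2241)

3360/3851 < 16/9, so the 16:9 crop keeps the full width 3360 and trims height to 3360 × 9/16 = 1890.00 px.
Top offset = (3851 − 1890.00)/2 = 980.50 px; left offset = 0.
Bottom-left is one-third across and two-thirds down within the crop:
x = 0.00 + 1 × 3360.00/3 ≈ 1120; y = 980.50 + 2 × 1890.00/3 ≈ 2241.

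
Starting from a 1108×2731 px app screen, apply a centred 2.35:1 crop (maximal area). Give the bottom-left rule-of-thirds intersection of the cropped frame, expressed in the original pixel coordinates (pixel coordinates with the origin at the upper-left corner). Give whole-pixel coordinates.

1108/2731 < 2.35/1, so the 2.35:1 crop keeps the full width 1108 and trims height to 1108 × 1/2.35 = 471.49 px.
Top offset = (2731 − 471.49)/2 = 1129.76 px; left offset = 0.
Bottom-left is one-third across and two-thirds down within the crop:
x = 0.00 + 1 × 1108.00/3 ≈ 369; y = 1129.76 + 2 × 471.49/3 ≈ 1444.

(369, 1444)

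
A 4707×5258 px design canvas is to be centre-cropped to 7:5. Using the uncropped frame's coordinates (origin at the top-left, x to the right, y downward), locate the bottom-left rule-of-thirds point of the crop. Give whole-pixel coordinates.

4707/5258 < 7/5, so the 7:5 crop keeps the full width 4707 and trims height to 4707 × 5/7 = 3362.14 px.
Top offset = (5258 − 3362.14)/2 = 947.93 px; left offset = 0.
Bottom-left is one-third across and two-thirds down within the crop:
x = 0.00 + 1 × 4707.00/3 ≈ 1569; y = 947.93 + 2 × 3362.14/3 ≈ 3189.

(1569, 3189)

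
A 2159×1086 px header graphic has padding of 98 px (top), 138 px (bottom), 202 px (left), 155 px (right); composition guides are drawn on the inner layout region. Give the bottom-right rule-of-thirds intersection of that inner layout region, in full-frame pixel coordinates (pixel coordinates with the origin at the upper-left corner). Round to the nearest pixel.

(1403, 665)

Content width = 2159 − 202 − 155 = 1802 px; content height = 1086 − 98 − 138 = 850 px.
Bottom-right is two-thirds across and two-thirds down within the inner layout region.
x = 202 + 2 × 1802/3 = 202 + 1201.33 ≈ 1403
y = 98 + 2 × 850/3 = 98 + 566.67 ≈ 665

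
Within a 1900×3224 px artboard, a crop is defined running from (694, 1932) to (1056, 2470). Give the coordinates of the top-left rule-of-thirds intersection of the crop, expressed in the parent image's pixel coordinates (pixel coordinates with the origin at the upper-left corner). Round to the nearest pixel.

x = 815 px, y = 2111 px

Crop width = 1056 − 694 = 362 px; one third is 120.67 px.
Crop height = 2470 − 1932 = 538 px; one third is 179.33 px.
The top-left point is one-third across and one-third down within the crop:
x = 694 + 1 × 120.67 ≈ 815; y = 1932 + 1 × 179.33 ≈ 2111.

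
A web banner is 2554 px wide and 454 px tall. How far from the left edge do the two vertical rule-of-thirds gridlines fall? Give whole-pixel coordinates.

2554 / 3 = 851.33, so the vertical lines sit at one and two thirds of 2554.

851 px and 1703 px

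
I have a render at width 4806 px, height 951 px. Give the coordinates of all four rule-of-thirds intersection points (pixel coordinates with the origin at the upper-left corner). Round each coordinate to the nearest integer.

One third of 4806 is 1602; one third of 951 is 317.
Vertical third lines at x = 1602 and x = 3204; horizontal third lines at y = 317 and y = 634.

(1602, 317), (3204, 317), (1602, 634), (3204, 634)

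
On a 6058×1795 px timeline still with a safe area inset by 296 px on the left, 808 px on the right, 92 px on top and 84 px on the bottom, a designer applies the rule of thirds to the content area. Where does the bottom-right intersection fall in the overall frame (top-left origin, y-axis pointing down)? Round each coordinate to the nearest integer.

Content width = 6058 − 296 − 808 = 4954 px; content height = 1795 − 92 − 84 = 1619 px.
Bottom-right is two-thirds across and two-thirds down within the content area.
x = 296 + 2 × 4954/3 = 296 + 3302.67 ≈ 3599
y = 92 + 2 × 1619/3 = 92 + 1079.33 ≈ 1171

x = 3599 px, y = 1171 px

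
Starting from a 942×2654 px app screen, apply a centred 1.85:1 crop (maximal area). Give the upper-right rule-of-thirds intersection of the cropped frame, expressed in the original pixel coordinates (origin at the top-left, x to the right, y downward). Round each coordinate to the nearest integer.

942/2654 < 1.85/1, so the 1.85:1 crop keeps the full width 942 and trims height to 942 × 1/1.85 = 509.19 px.
Top offset = (2654 − 509.19)/2 = 1072.41 px; left offset = 0.
Upper-right is two-thirds across and one-third down within the crop:
x = 0.00 + 2 × 942.00/3 ≈ 628; y = 1072.41 + 1 × 509.19/3 ≈ 1242.

(628, 1242)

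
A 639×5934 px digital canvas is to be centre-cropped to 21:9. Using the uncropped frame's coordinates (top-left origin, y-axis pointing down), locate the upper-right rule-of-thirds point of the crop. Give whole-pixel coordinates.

x = 426 px, y = 2921 px

639/5934 < 21/9, so the 21:9 crop keeps the full width 639 and trims height to 639 × 9/21 = 273.86 px.
Top offset = (5934 − 273.86)/2 = 2830.07 px; left offset = 0.
Upper-right is two-thirds across and one-third down within the crop:
x = 0.00 + 2 × 639.00/3 ≈ 426; y = 2830.07 + 1 × 273.86/3 ≈ 2921.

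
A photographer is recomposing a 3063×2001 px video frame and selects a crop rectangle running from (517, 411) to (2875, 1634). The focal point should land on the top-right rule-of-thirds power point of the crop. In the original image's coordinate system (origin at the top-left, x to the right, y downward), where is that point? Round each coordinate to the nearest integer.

x = 2089 px, y = 819 px

Crop width = 2875 − 517 = 2358 px; one third is 786.00 px.
Crop height = 1634 − 411 = 1223 px; one third is 407.67 px.
The top-right point is two-thirds across and one-third down within the crop:
x = 517 + 2 × 786.00 ≈ 2089; y = 411 + 1 × 407.67 ≈ 819.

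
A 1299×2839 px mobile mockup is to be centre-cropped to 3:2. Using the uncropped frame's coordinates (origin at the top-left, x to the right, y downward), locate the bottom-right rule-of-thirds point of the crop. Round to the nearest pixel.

(866, 1564)

1299/2839 < 3/2, so the 3:2 crop keeps the full width 1299 and trims height to 1299 × 2/3 = 866.00 px.
Top offset = (2839 − 866.00)/2 = 986.50 px; left offset = 0.
Bottom-right is two-thirds across and two-thirds down within the crop:
x = 0.00 + 2 × 1299.00/3 ≈ 866; y = 986.50 + 2 × 866.00/3 ≈ 1564.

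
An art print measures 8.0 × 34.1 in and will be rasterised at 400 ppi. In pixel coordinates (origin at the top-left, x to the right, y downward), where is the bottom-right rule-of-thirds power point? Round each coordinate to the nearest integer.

(2133, 9093)

In pixels the canvas is 8.0 × 400 = 3200 wide and 34.1 × 400 = 13640 tall.
The bottom-right point is two-thirds across and two-thirds down:
x = 2 × 3200/3 ≈ 2133; y = 2 × 13640/3 ≈ 9093.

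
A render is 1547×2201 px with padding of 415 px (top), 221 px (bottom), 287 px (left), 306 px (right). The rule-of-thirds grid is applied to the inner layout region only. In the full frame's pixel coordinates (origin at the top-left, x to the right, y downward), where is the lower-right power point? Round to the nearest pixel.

Content width = 1547 − 287 − 306 = 954 px; content height = 2201 − 415 − 221 = 1565 px.
Lower-right is two-thirds across and two-thirds down within the inner layout region.
x = 287 + 2 × 954/3 = 287 + 636.00 ≈ 923
y = 415 + 2 × 1565/3 = 415 + 1043.33 ≈ 1458

(923, 1458)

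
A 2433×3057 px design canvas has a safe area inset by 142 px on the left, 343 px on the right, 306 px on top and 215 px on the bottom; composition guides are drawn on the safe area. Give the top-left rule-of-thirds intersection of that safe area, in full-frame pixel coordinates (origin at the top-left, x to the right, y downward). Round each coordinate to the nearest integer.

(791, 1151)

Content width = 2433 − 142 − 343 = 1948 px; content height = 3057 − 306 − 215 = 2536 px.
Top-left is one-third across and one-third down within the safe area.
x = 142 + 1 × 1948/3 = 142 + 649.33 ≈ 791
y = 306 + 1 × 2536/3 = 306 + 845.33 ≈ 1151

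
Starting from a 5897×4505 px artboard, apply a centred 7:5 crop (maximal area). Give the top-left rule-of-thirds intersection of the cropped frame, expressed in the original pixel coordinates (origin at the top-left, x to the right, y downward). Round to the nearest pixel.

(1966, 1550)

5897/4505 < 7/5, so the 7:5 crop keeps the full width 5897 and trims height to 5897 × 5/7 = 4212.14 px.
Top offset = (4505 − 4212.14)/2 = 146.43 px; left offset = 0.
Top-left is one-third across and one-third down within the crop:
x = 0.00 + 1 × 5897.00/3 ≈ 1966; y = 146.43 + 1 × 4212.14/3 ≈ 1550.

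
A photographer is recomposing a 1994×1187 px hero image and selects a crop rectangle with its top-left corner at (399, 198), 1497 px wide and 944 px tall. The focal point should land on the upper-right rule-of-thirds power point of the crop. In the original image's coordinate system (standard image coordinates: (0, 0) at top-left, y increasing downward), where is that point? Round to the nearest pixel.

One third of the crop width 1497 is 499.00 px.
One third of the crop height 944 is 314.67 px.
The upper-right point is two-thirds across and one-third down within the crop:
x = 399 + 2 × 499.00 ≈ 1397; y = 198 + 1 × 314.67 ≈ 513.

x = 1397 px, y = 513 px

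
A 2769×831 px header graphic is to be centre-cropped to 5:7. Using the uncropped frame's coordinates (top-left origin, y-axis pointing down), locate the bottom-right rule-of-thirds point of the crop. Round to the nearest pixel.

2769/831 > 5/7, so the 5:7 crop keeps the full height 831 and trims width to 831 × 5/7 = 593.57 px.
Left offset = (2769 − 593.57)/2 = 1087.71 px; top offset = 0.
Bottom-right is two-thirds across and two-thirds down within the crop:
x = 1087.71 + 2 × 593.57/3 ≈ 1483; y = 0.00 + 2 × 831.00/3 ≈ 554.

(1483, 554)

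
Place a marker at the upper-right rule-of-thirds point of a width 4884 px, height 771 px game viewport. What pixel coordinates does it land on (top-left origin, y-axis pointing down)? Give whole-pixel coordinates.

x = 3256 px, y = 257 px

The upper-right point sits two-thirds of the way across and one-third of the way down.
x = 2 × 4884/3 ≈ 3256; y = 1 × 771/3 ≈ 257.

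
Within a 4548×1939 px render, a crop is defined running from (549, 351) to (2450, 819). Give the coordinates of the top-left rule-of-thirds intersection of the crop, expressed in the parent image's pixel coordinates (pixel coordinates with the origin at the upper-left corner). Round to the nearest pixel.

x = 1183 px, y = 507 px

Crop width = 2450 − 549 = 1901 px; one third is 633.67 px.
Crop height = 819 − 351 = 468 px; one third is 156.00 px.
The top-left point is one-third across and one-third down within the crop:
x = 549 + 1 × 633.67 ≈ 1183; y = 351 + 1 × 156.00 ≈ 507.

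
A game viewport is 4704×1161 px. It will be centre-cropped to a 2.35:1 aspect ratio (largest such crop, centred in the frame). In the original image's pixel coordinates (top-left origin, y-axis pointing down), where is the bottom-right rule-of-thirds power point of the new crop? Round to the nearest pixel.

x = 2807 px, y = 774 px

4704/1161 > 2.35/1, so the 2.35:1 crop keeps the full height 1161 and trims width to 1161 × 2.35/1 = 2728.35 px.
Left offset = (4704 − 2728.35)/2 = 987.83 px; top offset = 0.
Bottom-right is two-thirds across and two-thirds down within the crop:
x = 987.83 + 2 × 2728.35/3 ≈ 2807; y = 0.00 + 2 × 1161.00/3 ≈ 774.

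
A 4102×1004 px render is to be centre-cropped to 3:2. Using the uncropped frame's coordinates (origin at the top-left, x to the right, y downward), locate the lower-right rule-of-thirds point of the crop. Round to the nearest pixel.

4102/1004 > 3/2, so the 3:2 crop keeps the full height 1004 and trims width to 1004 × 3/2 = 1506.00 px.
Left offset = (4102 − 1506.00)/2 = 1298.00 px; top offset = 0.
Lower-right is two-thirds across and two-thirds down within the crop:
x = 1298.00 + 2 × 1506.00/3 ≈ 2302; y = 0.00 + 2 × 1004.00/3 ≈ 669.

x = 2302 px, y = 669 px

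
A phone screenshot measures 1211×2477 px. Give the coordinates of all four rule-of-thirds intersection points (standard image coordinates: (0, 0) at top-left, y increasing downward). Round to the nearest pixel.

One third of 1211 is 403.67; one third of 2477 is 825.67.
Vertical third lines at x = 404 and x = 807; horizontal third lines at y = 826 and y = 1651.

(404, 826), (807, 826), (404, 1651), (807, 1651)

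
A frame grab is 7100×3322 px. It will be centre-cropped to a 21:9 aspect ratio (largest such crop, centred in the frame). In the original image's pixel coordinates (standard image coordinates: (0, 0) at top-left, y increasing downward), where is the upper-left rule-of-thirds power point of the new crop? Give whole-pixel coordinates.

x = 2367 px, y = 1154 px

7100/3322 < 21/9, so the 21:9 crop keeps the full width 7100 and trims height to 7100 × 9/21 = 3042.86 px.
Top offset = (3322 − 3042.86)/2 = 139.57 px; left offset = 0.
Upper-left is one-third across and one-third down within the crop:
x = 0.00 + 1 × 7100.00/3 ≈ 2367; y = 139.57 + 1 × 3042.86/3 ≈ 1154.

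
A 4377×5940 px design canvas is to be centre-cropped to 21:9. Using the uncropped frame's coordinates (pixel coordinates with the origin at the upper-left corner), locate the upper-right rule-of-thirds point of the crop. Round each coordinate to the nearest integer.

4377/5940 < 21/9, so the 21:9 crop keeps the full width 4377 and trims height to 4377 × 9/21 = 1875.86 px.
Top offset = (5940 − 1875.86)/2 = 2032.07 px; left offset = 0.
Upper-right is two-thirds across and one-third down within the crop:
x = 0.00 + 2 × 4377.00/3 ≈ 2918; y = 2032.07 + 1 × 1875.86/3 ≈ 2657.

(2918, 2657)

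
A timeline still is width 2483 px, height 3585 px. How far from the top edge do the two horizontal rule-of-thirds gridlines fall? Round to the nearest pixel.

1195 px and 2390 px

3585 / 3 = 1195, so the horizontal lines sit at one and two thirds of 3585.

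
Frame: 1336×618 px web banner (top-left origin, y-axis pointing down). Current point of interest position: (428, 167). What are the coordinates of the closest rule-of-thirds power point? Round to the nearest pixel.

Third lines: x ∈ {445, 891}, y ∈ {206, 412}.
428 is closer to x = 445; 167 is closer to y = 206.
So the nearest intersection is the upper-left power point.

x = 445 px, y = 206 px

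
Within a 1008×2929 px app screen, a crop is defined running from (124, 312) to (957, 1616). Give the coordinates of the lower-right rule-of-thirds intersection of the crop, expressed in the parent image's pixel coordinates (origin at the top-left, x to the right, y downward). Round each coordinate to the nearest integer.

Crop width = 957 − 124 = 833 px; one third is 277.67 px.
Crop height = 1616 − 312 = 1304 px; one third is 434.67 px.
The lower-right point is two-thirds across and two-thirds down within the crop:
x = 124 + 2 × 277.67 ≈ 679; y = 312 + 2 × 434.67 ≈ 1181.

x = 679 px, y = 1181 px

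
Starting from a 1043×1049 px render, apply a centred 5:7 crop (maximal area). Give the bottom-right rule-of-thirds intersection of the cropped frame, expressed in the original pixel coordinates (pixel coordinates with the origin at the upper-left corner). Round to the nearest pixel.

x = 646 px, y = 699 px

1043/1049 > 5/7, so the 5:7 crop keeps the full height 1049 and trims width to 1049 × 5/7 = 749.29 px.
Left offset = (1043 − 749.29)/2 = 146.86 px; top offset = 0.
Bottom-right is two-thirds across and two-thirds down within the crop:
x = 146.86 + 2 × 749.29/3 ≈ 646; y = 0.00 + 2 × 1049.00/3 ≈ 699.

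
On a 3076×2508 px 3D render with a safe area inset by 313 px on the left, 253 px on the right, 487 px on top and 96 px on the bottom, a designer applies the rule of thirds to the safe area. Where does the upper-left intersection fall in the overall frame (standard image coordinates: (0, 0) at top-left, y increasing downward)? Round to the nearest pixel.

Content width = 3076 − 313 − 253 = 2510 px; content height = 2508 − 487 − 96 = 1925 px.
Upper-left is one-third across and one-third down within the safe area.
x = 313 + 1 × 2510/3 = 313 + 836.67 ≈ 1150
y = 487 + 1 × 1925/3 = 487 + 641.67 ≈ 1129

(1150, 1129)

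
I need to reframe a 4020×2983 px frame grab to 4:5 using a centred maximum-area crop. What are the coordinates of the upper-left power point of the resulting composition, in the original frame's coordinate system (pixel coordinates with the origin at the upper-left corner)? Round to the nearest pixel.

4020/2983 > 4/5, so the 4:5 crop keeps the full height 2983 and trims width to 2983 × 4/5 = 2386.40 px.
Left offset = (4020 − 2386.40)/2 = 816.80 px; top offset = 0.
Upper-left is one-third across and one-third down within the crop:
x = 816.80 + 1 × 2386.40/3 ≈ 1612; y = 0.00 + 1 × 2983.00/3 ≈ 994.

x = 1612 px, y = 994 px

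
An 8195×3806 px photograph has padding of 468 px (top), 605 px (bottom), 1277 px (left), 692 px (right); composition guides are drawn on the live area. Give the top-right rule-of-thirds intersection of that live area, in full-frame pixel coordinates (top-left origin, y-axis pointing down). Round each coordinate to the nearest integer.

x = 5428 px, y = 1379 px

Content width = 8195 − 1277 − 692 = 6226 px; content height = 3806 − 468 − 605 = 2733 px.
Top-right is two-thirds across and one-third down within the live area.
x = 1277 + 2 × 6226/3 = 1277 + 4150.67 ≈ 5428
y = 468 + 1 × 2733/3 = 468 + 911.00 ≈ 1379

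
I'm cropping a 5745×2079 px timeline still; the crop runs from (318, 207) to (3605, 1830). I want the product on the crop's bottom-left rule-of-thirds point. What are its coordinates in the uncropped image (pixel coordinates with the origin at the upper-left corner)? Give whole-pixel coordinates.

(1414, 1289)

Crop width = 3605 − 318 = 3287 px; one third is 1095.67 px.
Crop height = 1830 − 207 = 1623 px; one third is 541.00 px.
The bottom-left point is one-third across and two-thirds down within the crop:
x = 318 + 1 × 1095.67 ≈ 1414; y = 207 + 2 × 541.00 ≈ 1289.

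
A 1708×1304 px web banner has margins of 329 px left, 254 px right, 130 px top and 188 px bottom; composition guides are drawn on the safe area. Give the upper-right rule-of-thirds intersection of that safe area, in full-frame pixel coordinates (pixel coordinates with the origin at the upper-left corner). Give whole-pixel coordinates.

Content width = 1708 − 329 − 254 = 1125 px; content height = 1304 − 130 − 188 = 986 px.
Upper-right is two-thirds across and one-third down within the safe area.
x = 329 + 2 × 1125/3 = 329 + 750.00 ≈ 1079
y = 130 + 1 × 986/3 = 130 + 328.67 ≈ 459

x = 1079 px, y = 459 px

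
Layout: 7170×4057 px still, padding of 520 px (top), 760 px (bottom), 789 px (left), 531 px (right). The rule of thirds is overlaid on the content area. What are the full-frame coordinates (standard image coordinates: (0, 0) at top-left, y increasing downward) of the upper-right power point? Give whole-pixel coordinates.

(4689, 1446)

Content width = 7170 − 789 − 531 = 5850 px; content height = 4057 − 520 − 760 = 2777 px.
Upper-right is two-thirds across and one-third down within the content area.
x = 789 + 2 × 5850/3 = 789 + 3900.00 ≈ 4689
y = 520 + 1 × 2777/3 = 520 + 925.67 ≈ 1446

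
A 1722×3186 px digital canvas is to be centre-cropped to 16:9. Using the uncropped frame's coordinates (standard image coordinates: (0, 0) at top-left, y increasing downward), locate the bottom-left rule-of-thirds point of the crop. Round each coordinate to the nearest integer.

1722/3186 < 16/9, so the 16:9 crop keeps the full width 1722 and trims height to 1722 × 9/16 = 968.62 px.
Top offset = (3186 − 968.62)/2 = 1108.69 px; left offset = 0.
Bottom-left is one-third across and two-thirds down within the crop:
x = 0.00 + 1 × 1722.00/3 ≈ 574; y = 1108.69 + 2 × 968.62/3 ≈ 1754.

x = 574 px, y = 1754 px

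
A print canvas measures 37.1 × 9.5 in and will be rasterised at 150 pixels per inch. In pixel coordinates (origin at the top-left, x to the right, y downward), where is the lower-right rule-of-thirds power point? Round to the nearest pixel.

In pixels the canvas is 37.1 × 150 = 5565 wide and 9.5 × 150 = 1425 tall.
The lower-right point is two-thirds across and two-thirds down:
x = 2 × 5565/3 ≈ 3710; y = 2 × 1425/3 ≈ 950.

x = 3710 px, y = 950 px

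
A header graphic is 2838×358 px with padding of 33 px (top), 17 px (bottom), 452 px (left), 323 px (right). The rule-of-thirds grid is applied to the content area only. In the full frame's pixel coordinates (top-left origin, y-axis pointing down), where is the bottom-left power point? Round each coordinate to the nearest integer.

(1140, 238)

Content width = 2838 − 452 − 323 = 2063 px; content height = 358 − 33 − 17 = 308 px.
Bottom-left is one-third across and two-thirds down within the content area.
x = 452 + 1 × 2063/3 = 452 + 687.67 ≈ 1140
y = 33 + 2 × 308/3 = 33 + 205.33 ≈ 238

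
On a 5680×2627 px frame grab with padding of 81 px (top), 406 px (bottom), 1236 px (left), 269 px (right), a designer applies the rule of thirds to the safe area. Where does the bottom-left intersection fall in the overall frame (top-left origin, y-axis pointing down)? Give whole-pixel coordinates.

(2628, 1508)

Content width = 5680 − 1236 − 269 = 4175 px; content height = 2627 − 81 − 406 = 2140 px.
Bottom-left is one-third across and two-thirds down within the safe area.
x = 1236 + 1 × 4175/3 = 1236 + 1391.67 ≈ 2628
y = 81 + 2 × 2140/3 = 81 + 1426.67 ≈ 1508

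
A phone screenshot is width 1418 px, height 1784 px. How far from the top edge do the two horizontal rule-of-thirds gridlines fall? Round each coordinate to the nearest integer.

595 px and 1189 px

1784 / 3 = 594.67, so the horizontal lines sit at one and two thirds of 1784.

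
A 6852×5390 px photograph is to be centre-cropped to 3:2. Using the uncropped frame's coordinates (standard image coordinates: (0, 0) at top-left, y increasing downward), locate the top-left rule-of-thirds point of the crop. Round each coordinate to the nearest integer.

(2284, 1934)

6852/5390 < 3/2, so the 3:2 crop keeps the full width 6852 and trims height to 6852 × 2/3 = 4568.00 px.
Top offset = (5390 − 4568.00)/2 = 411.00 px; left offset = 0.
Top-left is one-third across and one-third down within the crop:
x = 0.00 + 1 × 6852.00/3 ≈ 2284; y = 411.00 + 1 × 4568.00/3 ≈ 1934.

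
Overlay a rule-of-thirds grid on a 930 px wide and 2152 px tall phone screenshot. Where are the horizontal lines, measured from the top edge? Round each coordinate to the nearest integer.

717 px and 1435 px

2152 / 3 = 717.33, so the horizontal lines sit at one and two thirds of 2152.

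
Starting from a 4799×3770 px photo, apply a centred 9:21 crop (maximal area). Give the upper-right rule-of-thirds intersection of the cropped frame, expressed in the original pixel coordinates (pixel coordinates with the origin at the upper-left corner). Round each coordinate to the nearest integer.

4799/3770 > 9/21, so the 9:21 crop keeps the full height 3770 and trims width to 3770 × 9/21 = 1615.71 px.
Left offset = (4799 − 1615.71)/2 = 1591.64 px; top offset = 0.
Upper-right is two-thirds across and one-third down within the crop:
x = 1591.64 + 2 × 1615.71/3 ≈ 2669; y = 0.00 + 1 × 3770.00/3 ≈ 1257.

x = 2669 px, y = 1257 px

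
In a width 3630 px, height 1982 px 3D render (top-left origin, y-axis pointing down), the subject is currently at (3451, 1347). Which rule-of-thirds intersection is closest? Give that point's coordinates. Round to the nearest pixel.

Third lines: x ∈ {1210, 2420}, y ∈ {661, 1321}.
3451 is closer to x = 2420; 1347 is closer to y = 1321.
So the nearest intersection is the lower-right power point.

x = 2420 px, y = 1321 px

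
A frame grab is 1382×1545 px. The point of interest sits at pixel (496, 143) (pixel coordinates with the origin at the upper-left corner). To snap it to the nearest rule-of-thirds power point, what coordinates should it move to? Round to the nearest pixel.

Third lines: x ∈ {461, 921}, y ∈ {515, 1030}.
496 is closer to x = 461; 143 is closer to y = 515.
So the nearest intersection is the upper-left power point.

(461, 515)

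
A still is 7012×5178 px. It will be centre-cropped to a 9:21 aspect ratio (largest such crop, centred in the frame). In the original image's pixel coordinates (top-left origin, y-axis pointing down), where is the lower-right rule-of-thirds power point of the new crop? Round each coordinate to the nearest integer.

(3876, 3452)

7012/5178 > 9/21, so the 9:21 crop keeps the full height 5178 and trims width to 5178 × 9/21 = 2219.14 px.
Left offset = (7012 − 2219.14)/2 = 2396.43 px; top offset = 0.
Lower-right is two-thirds across and two-thirds down within the crop:
x = 2396.43 + 2 × 2219.14/3 ≈ 3876; y = 0.00 + 2 × 5178.00/3 ≈ 3452.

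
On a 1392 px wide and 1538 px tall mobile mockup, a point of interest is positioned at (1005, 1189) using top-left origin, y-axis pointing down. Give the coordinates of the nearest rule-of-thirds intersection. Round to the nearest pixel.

(928, 1025)

Third lines: x ∈ {464, 928}, y ∈ {513, 1025}.
1005 is closer to x = 928; 1189 is closer to y = 1025.
So the nearest intersection is the lower-right power point.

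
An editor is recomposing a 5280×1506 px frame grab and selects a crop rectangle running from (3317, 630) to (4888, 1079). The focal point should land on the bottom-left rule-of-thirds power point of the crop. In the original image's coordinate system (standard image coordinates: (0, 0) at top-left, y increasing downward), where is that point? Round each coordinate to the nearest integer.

Crop width = 4888 − 3317 = 1571 px; one third is 523.67 px.
Crop height = 1079 − 630 = 449 px; one third is 149.67 px.
The bottom-left point is one-third across and two-thirds down within the crop:
x = 3317 + 1 × 523.67 ≈ 3841; y = 630 + 2 × 149.67 ≈ 929.

(3841, 929)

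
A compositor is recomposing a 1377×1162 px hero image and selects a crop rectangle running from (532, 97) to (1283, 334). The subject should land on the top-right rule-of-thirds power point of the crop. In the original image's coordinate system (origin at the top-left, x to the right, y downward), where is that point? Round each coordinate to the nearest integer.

(1033, 176)

Crop width = 1283 − 532 = 751 px; one third is 250.33 px.
Crop height = 334 − 97 = 237 px; one third is 79.00 px.
The top-right point is two-thirds across and one-third down within the crop:
x = 532 + 2 × 250.33 ≈ 1033; y = 97 + 1 × 79.00 ≈ 176.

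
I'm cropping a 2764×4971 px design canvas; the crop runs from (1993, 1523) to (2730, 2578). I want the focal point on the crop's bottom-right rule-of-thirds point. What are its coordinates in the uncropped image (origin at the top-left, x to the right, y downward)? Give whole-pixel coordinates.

Crop width = 2730 − 1993 = 737 px; one third is 245.67 px.
Crop height = 2578 − 1523 = 1055 px; one third is 351.67 px.
The bottom-right point is two-thirds across and two-thirds down within the crop:
x = 1993 + 2 × 245.67 ≈ 2484; y = 1523 + 2 × 351.67 ≈ 2226.

(2484, 2226)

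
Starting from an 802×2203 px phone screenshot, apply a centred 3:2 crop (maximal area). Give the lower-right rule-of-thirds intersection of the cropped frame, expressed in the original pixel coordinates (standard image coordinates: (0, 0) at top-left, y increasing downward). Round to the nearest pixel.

802/2203 < 3/2, so the 3:2 crop keeps the full width 802 and trims height to 802 × 2/3 = 534.67 px.
Top offset = (2203 − 534.67)/2 = 834.17 px; left offset = 0.
Lower-right is two-thirds across and two-thirds down within the crop:
x = 0.00 + 2 × 802.00/3 ≈ 535; y = 834.17 + 2 × 534.67/3 ≈ 1191.

(535, 1191)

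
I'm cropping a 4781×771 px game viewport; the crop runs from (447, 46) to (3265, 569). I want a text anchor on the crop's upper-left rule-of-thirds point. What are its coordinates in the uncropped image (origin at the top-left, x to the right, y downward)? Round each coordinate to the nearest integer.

x = 1386 px, y = 220 px

Crop width = 3265 − 447 = 2818 px; one third is 939.33 px.
Crop height = 569 − 46 = 523 px; one third is 174.33 px.
The upper-left point is one-third across and one-third down within the crop:
x = 447 + 1 × 939.33 ≈ 1386; y = 46 + 1 × 174.33 ≈ 220.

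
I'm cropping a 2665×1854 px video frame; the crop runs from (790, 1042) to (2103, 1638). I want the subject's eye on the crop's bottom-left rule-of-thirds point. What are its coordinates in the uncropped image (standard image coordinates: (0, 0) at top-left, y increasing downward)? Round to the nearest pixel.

x = 1228 px, y = 1439 px

Crop width = 2103 − 790 = 1313 px; one third is 437.67 px.
Crop height = 1638 − 1042 = 596 px; one third is 198.67 px.
The bottom-left point is one-third across and two-thirds down within the crop:
x = 790 + 1 × 437.67 ≈ 1228; y = 1042 + 2 × 198.67 ≈ 1439.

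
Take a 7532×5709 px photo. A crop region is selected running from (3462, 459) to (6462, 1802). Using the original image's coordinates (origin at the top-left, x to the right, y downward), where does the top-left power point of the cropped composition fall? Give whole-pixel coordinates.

x = 4462 px, y = 907 px

Crop width = 6462 − 3462 = 3000 px; one third is 1000.00 px.
Crop height = 1802 − 459 = 1343 px; one third is 447.67 px.
The top-left point is one-third across and one-third down within the crop:
x = 3462 + 1 × 1000.00 ≈ 4462; y = 459 + 1 × 447.67 ≈ 907.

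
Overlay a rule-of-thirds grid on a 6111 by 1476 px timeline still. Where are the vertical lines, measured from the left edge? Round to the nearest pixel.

2037 px and 4074 px

6111 / 3 = 2037, so the vertical lines sit at one and two thirds of 6111.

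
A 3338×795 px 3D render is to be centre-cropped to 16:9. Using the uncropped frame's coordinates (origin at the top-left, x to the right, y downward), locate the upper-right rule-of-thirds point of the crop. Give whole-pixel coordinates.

3338/795 > 16/9, so the 16:9 crop keeps the full height 795 and trims width to 795 × 16/9 = 1413.33 px.
Left offset = (3338 − 1413.33)/2 = 962.33 px; top offset = 0.
Upper-right is two-thirds across and one-third down within the crop:
x = 962.33 + 2 × 1413.33/3 ≈ 1905; y = 0.00 + 1 × 795.00/3 ≈ 265.

x = 1905 px, y = 265 px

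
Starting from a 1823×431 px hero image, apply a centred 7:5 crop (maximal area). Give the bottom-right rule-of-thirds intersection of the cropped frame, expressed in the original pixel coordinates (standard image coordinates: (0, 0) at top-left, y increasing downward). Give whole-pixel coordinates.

(1012, 287)

1823/431 > 7/5, so the 7:5 crop keeps the full height 431 and trims width to 431 × 7/5 = 603.40 px.
Left offset = (1823 − 603.40)/2 = 609.80 px; top offset = 0.
Bottom-right is two-thirds across and two-thirds down within the crop:
x = 609.80 + 2 × 603.40/3 ≈ 1012; y = 0.00 + 2 × 431.00/3 ≈ 287.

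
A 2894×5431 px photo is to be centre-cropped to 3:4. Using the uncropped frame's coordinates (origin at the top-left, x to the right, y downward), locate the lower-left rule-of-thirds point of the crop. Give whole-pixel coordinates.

(965, 3359)

2894/5431 < 3/4, so the 3:4 crop keeps the full width 2894 and trims height to 2894 × 4/3 = 3858.67 px.
Top offset = (5431 − 3858.67)/2 = 786.17 px; left offset = 0.
Lower-left is one-third across and two-thirds down within the crop:
x = 0.00 + 1 × 2894.00/3 ≈ 965; y = 786.17 + 2 × 3858.67/3 ≈ 3359.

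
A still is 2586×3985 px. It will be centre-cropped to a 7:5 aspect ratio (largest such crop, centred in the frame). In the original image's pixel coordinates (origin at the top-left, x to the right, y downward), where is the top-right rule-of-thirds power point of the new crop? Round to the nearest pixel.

(1724, 1685)

2586/3985 < 7/5, so the 7:5 crop keeps the full width 2586 and trims height to 2586 × 5/7 = 1847.14 px.
Top offset = (3985 − 1847.14)/2 = 1068.93 px; left offset = 0.
Top-right is two-thirds across and one-third down within the crop:
x = 0.00 + 2 × 2586.00/3 ≈ 1724; y = 1068.93 + 1 × 1847.14/3 ≈ 1685.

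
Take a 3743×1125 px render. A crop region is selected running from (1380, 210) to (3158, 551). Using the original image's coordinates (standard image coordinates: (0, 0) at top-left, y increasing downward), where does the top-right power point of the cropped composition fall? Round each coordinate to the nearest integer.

Crop width = 3158 − 1380 = 1778 px; one third is 592.67 px.
Crop height = 551 − 210 = 341 px; one third is 113.67 px.
The top-right point is two-thirds across and one-third down within the crop:
x = 1380 + 2 × 592.67 ≈ 2565; y = 210 + 1 × 113.67 ≈ 324.

(2565, 324)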